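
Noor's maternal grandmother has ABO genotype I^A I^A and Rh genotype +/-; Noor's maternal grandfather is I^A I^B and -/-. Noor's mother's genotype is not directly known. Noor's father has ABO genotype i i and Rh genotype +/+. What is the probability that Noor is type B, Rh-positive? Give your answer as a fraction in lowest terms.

1/4

Noor's mother's ABO genotype from I^A I^A × I^A I^B: 1/2 I^A I^A, 1/2 I^A I^B.
Crossing each possibility with the father i i and summing P(type B): 1/2·0 + 1/2·1/2 = 1/4.
Similarly for Rh via the mother's Rh distribution: P(Rh+) = 1.
Independent loci: 1/4 × 1 = 1/4.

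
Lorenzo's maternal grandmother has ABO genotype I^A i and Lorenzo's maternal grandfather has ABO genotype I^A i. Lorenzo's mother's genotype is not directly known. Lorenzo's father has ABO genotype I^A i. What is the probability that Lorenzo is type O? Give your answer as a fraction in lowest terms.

Lorenzo's mother's ABO genotype from I^A i × I^A i: 1/4 I^A I^A, 1/2 I^A i, 1/4 i i.
Crossing each possibility with the father I^A i and summing P(type O): 1/4·0 + 1/2·1/4 + 1/4·1/2 = 1/4.

1/4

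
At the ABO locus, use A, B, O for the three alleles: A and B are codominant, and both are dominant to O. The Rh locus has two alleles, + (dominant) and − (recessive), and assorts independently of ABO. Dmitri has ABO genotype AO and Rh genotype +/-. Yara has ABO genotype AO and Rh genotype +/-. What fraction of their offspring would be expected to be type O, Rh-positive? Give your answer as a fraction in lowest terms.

3/16

ABO cross AO × AO → offspring phenotypes: 1/4 O, 3/4 A.
Rh cross +/- × +/- → 3/4 Rh+, 1/4 Rh-.
Independent loci: P(type O, Rh-positive) = 1/4 × 3/4 = 3/16.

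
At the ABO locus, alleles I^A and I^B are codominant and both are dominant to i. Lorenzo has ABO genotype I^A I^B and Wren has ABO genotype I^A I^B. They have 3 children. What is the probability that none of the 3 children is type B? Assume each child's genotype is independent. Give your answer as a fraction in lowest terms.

27/64

ABO cross I^A I^B × I^A I^B → 1/4 A, 1/4 B, 1/2 AB.
So P(type B) = 1/4 per child.
P(not type B) = 3/4 for one child; (3/4)^3 = 27/64.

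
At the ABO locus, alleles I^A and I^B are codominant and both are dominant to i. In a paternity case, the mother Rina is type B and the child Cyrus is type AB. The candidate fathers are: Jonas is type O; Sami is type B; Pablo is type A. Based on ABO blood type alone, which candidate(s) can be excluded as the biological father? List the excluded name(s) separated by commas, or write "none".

A candidate is excluded only if no genotype consistent with his phenotype could produce a type AB child with a type B mother.
Jonas (type O): no genotype consistent with that phenotype can produce a type-AB child with a type-B mother.
Sami (type B): no genotype consistent with that phenotype can produce a type-AB child with a type-B mother.

Jonas, Sami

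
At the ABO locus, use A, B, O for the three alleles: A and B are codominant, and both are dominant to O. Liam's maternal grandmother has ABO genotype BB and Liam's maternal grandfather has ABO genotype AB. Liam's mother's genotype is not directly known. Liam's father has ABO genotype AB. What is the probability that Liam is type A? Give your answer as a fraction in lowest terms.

1/8

Liam's mother's ABO genotype from BB × AB: 1/2 AB, 1/2 BB.
Crossing each possibility with the father AB and summing P(type A): 1/2·1/4 + 1/2·0 = 1/8.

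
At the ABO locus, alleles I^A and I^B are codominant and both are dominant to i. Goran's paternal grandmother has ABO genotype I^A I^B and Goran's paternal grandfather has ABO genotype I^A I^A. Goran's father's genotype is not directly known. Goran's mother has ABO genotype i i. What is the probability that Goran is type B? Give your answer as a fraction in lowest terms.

Goran's father's ABO genotype from I^A I^B × I^A I^A: 1/2 I^A I^A, 1/2 I^A I^B.
Crossing each possibility with the mother i i and summing P(type B): 1/2·0 + 1/2·1/2 = 1/4.

1/4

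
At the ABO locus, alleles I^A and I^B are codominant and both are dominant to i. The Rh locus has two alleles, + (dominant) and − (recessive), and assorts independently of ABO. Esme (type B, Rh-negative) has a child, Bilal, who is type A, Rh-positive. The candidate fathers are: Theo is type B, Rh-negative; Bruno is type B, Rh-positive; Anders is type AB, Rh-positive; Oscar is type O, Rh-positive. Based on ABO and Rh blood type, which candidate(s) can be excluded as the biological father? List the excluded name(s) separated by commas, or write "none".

A candidate is excluded only if no genotype consistent with his phenotype could produce a type A, Rh-positive child with a type B, Rh-negative mother.
Theo (type B, Rh-): no genotype consistent with that phenotype can produce a type-A Rh+ child with a type-B mother.
Bruno (type B, Rh+): no genotype consistent with that phenotype can produce a type-A Rh+ child with a type-B mother.
Oscar (type O, Rh+): no genotype consistent with that phenotype can produce a type-A Rh+ child with a type-B mother.

Theo, Bruno, Oscar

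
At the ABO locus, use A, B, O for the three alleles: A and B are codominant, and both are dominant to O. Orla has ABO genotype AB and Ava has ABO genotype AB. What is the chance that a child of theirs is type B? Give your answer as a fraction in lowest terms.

1/4

ABO cross AB × AB → offspring phenotypes: 1/4 A, 1/4 B, 1/2 AB.
So P(type B) = 1/4.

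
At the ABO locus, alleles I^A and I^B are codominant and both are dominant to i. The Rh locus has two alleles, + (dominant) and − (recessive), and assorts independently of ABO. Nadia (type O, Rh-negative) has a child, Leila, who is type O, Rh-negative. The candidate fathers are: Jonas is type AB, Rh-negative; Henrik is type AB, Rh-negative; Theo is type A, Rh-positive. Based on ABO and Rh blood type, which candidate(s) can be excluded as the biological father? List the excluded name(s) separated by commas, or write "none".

Jonas, Henrik

A candidate is excluded only if no genotype consistent with his phenotype could produce a type O, Rh-negative child with a type O, Rh-negative mother.
Jonas (type AB, Rh-): no genotype consistent with that phenotype can produce a type-O Rh- child with a type-O mother.
Henrik (type AB, Rh-): no genotype consistent with that phenotype can produce a type-O Rh- child with a type-O mother.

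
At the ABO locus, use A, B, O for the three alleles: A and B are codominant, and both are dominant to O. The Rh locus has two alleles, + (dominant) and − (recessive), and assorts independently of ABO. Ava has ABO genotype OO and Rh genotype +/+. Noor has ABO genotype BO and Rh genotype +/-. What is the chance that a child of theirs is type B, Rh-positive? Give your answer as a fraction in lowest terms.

ABO cross OO × BO → offspring phenotypes: 1/2 O, 1/2 B.
Rh cross +/+ × +/- → 1 Rh+.
Independent loci: P(type B, Rh-positive) = 1/2 × 1 = 1/2.

1/2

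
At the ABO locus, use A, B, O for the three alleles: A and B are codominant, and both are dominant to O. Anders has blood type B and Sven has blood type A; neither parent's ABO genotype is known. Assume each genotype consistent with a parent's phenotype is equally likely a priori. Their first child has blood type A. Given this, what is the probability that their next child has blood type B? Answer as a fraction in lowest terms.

1/12

Possible genotypes: Anders ∈ {BB, BO}; Sven ∈ {AA, AO}.
Weight each parental genotype pair by prior × P(type-A child):
  BO × AA: posterior weight 2/3; P(next child type B) = 0.
  BO × AO: posterior weight 1/3; P(next child type B) = 1/4.
Weighted sum = 1/12.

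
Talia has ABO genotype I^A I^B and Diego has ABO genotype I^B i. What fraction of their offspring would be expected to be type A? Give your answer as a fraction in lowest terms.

1/4

ABO cross I^A I^B × I^B i → offspring phenotypes: 1/4 A, 1/2 B, 1/4 AB.
So P(type A) = 1/4.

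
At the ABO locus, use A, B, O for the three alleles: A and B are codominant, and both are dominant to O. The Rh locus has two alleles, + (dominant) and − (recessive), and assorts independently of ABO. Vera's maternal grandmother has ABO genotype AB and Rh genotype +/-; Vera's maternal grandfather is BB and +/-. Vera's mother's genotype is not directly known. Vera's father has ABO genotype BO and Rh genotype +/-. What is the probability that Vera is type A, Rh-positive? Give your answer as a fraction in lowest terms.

3/32

Vera's mother's ABO genotype from AB × BB: 1/2 AB, 1/2 BB.
Crossing each possibility with the father BO and summing P(type A): 1/2·1/4 + 1/2·0 = 1/8.
Similarly for Rh via the mother's Rh distribution: P(Rh+) = 3/4.
Independent loci: 1/8 × 3/4 = 3/32.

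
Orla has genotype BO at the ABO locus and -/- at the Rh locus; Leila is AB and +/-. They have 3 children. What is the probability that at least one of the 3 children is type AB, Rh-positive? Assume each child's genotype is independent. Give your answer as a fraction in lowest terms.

ABO cross BO × AB → 1/4 A, 1/2 B, 1/4 AB.
Rh cross -/- × +/- → 1/2 Rh+, 1/2 Rh-; so P(type AB, Rh-positive) = 1/4 × 1/2 = 1/8 per child.
P(none) = (7/8)^3 = 343/512; P(at least one) = 1 − 343/512 = 169/512.

169/512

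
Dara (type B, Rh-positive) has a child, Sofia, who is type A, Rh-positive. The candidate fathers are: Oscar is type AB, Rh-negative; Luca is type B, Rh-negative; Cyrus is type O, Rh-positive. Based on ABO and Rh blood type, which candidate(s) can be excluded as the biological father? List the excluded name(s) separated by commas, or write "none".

Luca, Cyrus

A candidate is excluded only if no genotype consistent with his phenotype could produce a type A, Rh-positive child with a type B, Rh-positive mother.
Luca (type B, Rh-): no genotype consistent with that phenotype can produce a type-A Rh+ child with a type-B mother.
Cyrus (type O, Rh+): no genotype consistent with that phenotype can produce a type-A Rh+ child with a type-B mother.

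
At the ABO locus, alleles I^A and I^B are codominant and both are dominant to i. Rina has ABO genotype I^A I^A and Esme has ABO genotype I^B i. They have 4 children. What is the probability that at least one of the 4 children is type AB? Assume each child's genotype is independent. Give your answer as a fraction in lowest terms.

ABO cross I^A I^A × I^B i → 1/2 A, 1/2 AB.
So P(type AB) = 1/2 per child.
P(none) = (1/2)^4 = 1/16; P(at least one) = 1 − 1/16 = 15/16.

15/16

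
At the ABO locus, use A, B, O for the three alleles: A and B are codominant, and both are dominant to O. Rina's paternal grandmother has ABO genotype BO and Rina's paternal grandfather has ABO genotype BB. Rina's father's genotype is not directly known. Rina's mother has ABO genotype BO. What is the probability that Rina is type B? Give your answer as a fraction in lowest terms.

7/8

Rina's father's ABO genotype from BO × BB: 1/2 BB, 1/2 BO.
Crossing each possibility with the mother BO and summing P(type B): 1/2·1 + 1/2·3/4 = 7/8.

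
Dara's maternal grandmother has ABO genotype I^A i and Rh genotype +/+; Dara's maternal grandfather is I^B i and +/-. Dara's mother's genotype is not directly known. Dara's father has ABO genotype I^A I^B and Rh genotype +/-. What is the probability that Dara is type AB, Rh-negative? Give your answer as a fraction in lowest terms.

Dara's mother's ABO genotype from I^A i × I^B i: 1/4 I^A I^B, 1/4 I^A i, 1/4 I^B i, 1/4 i i.
Crossing each possibility with the father I^A I^B and summing P(type AB): 1/4·1/2 + 1/4·1/4 + 1/4·1/4 + 1/4·0 = 1/4.
Similarly for Rh via the mother's Rh distribution: P(Rh-) = 1/8.
Independent loci: 1/4 × 1/8 = 1/32.

1/32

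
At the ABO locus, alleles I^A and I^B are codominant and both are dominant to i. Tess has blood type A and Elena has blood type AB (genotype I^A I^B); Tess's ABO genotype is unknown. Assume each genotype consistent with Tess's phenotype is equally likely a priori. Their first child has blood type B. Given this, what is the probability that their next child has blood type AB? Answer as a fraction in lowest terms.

Possible genotypes: Tess ∈ {I^A I^A, I^A i}; Elena ∈ {I^A I^B}.
Weight each parental genotype pair by prior × P(type-B child):
  I^A i × I^A I^B: posterior weight 1; P(next child type AB) = 1/4.
Weighted sum = 1/4.

1/4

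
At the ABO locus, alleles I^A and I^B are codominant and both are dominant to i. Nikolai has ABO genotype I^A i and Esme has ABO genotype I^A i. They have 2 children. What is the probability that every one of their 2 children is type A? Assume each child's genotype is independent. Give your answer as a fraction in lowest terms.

ABO cross I^A i × I^A i → 1/4 O, 3/4 A.
So P(type A) = 3/4 per child.
All 2 independent: (3/4)^2 = 9/16.

9/16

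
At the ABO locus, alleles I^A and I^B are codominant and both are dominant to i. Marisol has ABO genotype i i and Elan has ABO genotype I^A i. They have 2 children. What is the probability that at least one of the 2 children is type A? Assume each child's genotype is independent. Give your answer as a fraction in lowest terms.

ABO cross i i × I^A i → 1/2 O, 1/2 A.
So P(type A) = 1/2 per child.
P(none) = (1/2)^2 = 1/4; P(at least one) = 1 − 1/4 = 3/4.

3/4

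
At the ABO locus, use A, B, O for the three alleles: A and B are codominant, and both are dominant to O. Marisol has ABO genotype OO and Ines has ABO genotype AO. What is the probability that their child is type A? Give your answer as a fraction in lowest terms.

ABO cross OO × AO → offspring phenotypes: 1/2 O, 1/2 A.
So P(type A) = 1/2.

1/2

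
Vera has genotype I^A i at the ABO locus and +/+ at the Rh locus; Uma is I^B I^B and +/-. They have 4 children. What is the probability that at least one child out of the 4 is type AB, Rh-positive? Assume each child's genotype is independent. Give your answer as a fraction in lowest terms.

ABO cross I^A i × I^B I^B → 1/2 B, 1/2 AB.
Rh cross +/+ × +/- → 1 Rh+; so P(type AB, Rh-positive) = 1/2 × 1 = 1/2 per child.
P(none) = (1/2)^4 = 1/16; P(at least one) = 1 − 1/16 = 15/16.

15/16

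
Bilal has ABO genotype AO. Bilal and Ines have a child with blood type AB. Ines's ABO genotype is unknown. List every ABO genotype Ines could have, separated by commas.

AB, BB, BO

For each candidate genotype of Ines, check whether crossing it with AO can produce every observed child phenotype.
  AA → possible child types {A} ✗
  AB → possible child types {A, B, AB} ✓
  AO → possible child types {O, A} ✗
  BB → possible child types {B, AB} ✓
  BO → possible child types {O, A, B, AB} ✓
  OO → possible child types {O, A} ✗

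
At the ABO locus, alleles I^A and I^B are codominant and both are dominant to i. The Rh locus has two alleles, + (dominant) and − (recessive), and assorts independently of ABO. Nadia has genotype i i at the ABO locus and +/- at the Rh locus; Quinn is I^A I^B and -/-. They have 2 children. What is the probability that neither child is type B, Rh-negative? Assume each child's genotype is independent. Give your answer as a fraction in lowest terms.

9/16

ABO cross i i × I^A I^B → 1/2 A, 1/2 B.
Rh cross +/- × -/- → 1/2 Rh+, 1/2 Rh-; so P(type B, Rh-negative) = 1/2 × 1/2 = 1/4 per child.
P(not type B, Rh-negative) = 3/4 for one child; (3/4)^2 = 9/16.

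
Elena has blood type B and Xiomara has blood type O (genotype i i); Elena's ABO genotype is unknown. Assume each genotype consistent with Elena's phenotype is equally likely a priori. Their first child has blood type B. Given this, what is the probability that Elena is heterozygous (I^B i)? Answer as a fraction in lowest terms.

1/3

Possible genotypes: Elena ∈ {I^B I^B, I^B i}; Xiomara ∈ {i i}.
Weight each parental genotype pair by prior × P(type-B child):
  I^B I^B × i i: posterior weight 2/3.
  I^B i × i i: posterior weight 1/3.
Sum the posterior weight over pairs where Elena is I^B i: 1/3.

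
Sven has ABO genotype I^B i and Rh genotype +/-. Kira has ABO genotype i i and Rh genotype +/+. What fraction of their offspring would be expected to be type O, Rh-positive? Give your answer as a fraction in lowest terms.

1/2

ABO cross I^B i × i i → offspring phenotypes: 1/2 O, 1/2 B.
Rh cross +/- × +/+ → 1 Rh+.
Independent loci: P(type O, Rh-positive) = 1/2 × 1 = 1/2.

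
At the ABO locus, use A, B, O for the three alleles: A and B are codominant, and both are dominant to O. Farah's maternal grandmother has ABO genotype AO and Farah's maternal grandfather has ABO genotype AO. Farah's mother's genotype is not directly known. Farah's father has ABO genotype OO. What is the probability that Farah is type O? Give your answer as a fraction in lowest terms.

1/2

Farah's mother's ABO genotype from AO × AO: 1/4 AA, 1/2 AO, 1/4 OO.
Crossing each possibility with the father OO and summing P(type O): 1/4·0 + 1/2·1/2 + 1/4·1 = 1/2.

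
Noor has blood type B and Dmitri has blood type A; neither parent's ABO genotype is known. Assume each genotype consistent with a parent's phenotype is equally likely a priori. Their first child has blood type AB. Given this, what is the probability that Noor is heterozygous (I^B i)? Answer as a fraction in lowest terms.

1/3

Possible genotypes: Noor ∈ {I^B I^B, I^B i}; Dmitri ∈ {I^A I^A, I^A i}.
Weight each parental genotype pair by prior × P(type-AB child):
  I^B I^B × I^A I^A: posterior weight 4/9.
  I^B I^B × I^A i: posterior weight 2/9.
  I^B i × I^A I^A: posterior weight 2/9.
  I^B i × I^A i: posterior weight 1/9.
Sum the posterior weight over pairs where Noor is I^B i: 1/3.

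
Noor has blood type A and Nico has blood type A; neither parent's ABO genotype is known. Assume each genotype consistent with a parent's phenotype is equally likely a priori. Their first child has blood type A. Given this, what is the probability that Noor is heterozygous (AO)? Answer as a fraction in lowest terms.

Possible genotypes: Noor ∈ {AA, AO}; Nico ∈ {AA, AO}.
Weight each parental genotype pair by prior × P(type-A child):
  AA × AA: posterior weight 4/15.
  AA × AO: posterior weight 4/15.
  AO × AA: posterior weight 4/15.
  AO × AO: posterior weight 1/5.
Sum the posterior weight over pairs where Noor is AO: 7/15.

7/15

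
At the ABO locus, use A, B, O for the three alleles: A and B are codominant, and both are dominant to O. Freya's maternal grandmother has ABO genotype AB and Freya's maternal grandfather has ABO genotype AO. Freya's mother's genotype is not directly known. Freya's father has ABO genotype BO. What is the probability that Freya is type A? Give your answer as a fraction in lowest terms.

Freya's mother's ABO genotype from AB × AO: 1/4 AA, 1/4 AB, 1/4 AO, 1/4 BO.
Crossing each possibility with the father BO and summing P(type A): 1/4·1/2 + 1/4·1/4 + 1/4·1/4 + 1/4·0 = 1/4.

1/4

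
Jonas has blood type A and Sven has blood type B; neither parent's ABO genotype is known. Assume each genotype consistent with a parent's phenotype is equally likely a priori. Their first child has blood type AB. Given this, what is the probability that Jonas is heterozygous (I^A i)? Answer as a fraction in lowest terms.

1/3

Possible genotypes: Jonas ∈ {I^A I^A, I^A i}; Sven ∈ {I^B I^B, I^B i}.
Weight each parental genotype pair by prior × P(type-AB child):
  I^A I^A × I^B I^B: posterior weight 4/9.
  I^A I^A × I^B i: posterior weight 2/9.
  I^A i × I^B I^B: posterior weight 2/9.
  I^A i × I^B i: posterior weight 1/9.
Sum the posterior weight over pairs where Jonas is I^A i: 1/3.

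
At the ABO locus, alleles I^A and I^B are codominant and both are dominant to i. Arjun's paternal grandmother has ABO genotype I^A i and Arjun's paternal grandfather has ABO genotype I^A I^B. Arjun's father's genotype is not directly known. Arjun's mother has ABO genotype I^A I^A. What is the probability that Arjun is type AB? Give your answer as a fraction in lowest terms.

1/4

Arjun's father's ABO genotype from I^A i × I^A I^B: 1/4 I^A I^A, 1/4 I^A I^B, 1/4 I^A i, 1/4 I^B i.
Crossing each possibility with the mother I^A I^A and summing P(type AB): 1/4·0 + 1/4·1/2 + 1/4·0 + 1/4·1/2 = 1/4.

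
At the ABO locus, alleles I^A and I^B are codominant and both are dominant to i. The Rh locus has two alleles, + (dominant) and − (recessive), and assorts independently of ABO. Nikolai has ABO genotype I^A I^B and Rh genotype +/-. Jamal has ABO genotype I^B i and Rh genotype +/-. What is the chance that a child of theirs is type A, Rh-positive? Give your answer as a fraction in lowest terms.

3/16

ABO cross I^A I^B × I^B i → offspring phenotypes: 1/4 A, 1/2 B, 1/4 AB.
Rh cross +/- × +/- → 3/4 Rh+, 1/4 Rh-.
Independent loci: P(type A, Rh-positive) = 1/4 × 3/4 = 3/16.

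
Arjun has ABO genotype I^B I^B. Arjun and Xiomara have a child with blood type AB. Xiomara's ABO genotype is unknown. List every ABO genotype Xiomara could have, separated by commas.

I^A I^A, I^A I^B, I^A i

For each candidate genotype of Xiomara, check whether crossing it with I^B I^B can produce every observed child phenotype.
  I^A I^A → possible child types {AB} ✓
  I^A I^B → possible child types {B, AB} ✓
  I^A i → possible child types {B, AB} ✓
  I^B I^B → possible child types {B} ✗
  I^B i → possible child types {B} ✗
  i i → possible child types {B} ✗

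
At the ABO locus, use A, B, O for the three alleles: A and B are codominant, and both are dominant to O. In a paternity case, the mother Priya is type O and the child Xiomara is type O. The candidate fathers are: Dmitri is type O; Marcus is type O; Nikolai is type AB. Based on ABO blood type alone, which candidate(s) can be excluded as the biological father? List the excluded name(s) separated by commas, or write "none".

Nikolai

A candidate is excluded only if no genotype consistent with his phenotype could produce a type O child with a type O mother.
Nikolai (type AB): no genotype consistent with that phenotype can produce a type-O child with a type-O mother.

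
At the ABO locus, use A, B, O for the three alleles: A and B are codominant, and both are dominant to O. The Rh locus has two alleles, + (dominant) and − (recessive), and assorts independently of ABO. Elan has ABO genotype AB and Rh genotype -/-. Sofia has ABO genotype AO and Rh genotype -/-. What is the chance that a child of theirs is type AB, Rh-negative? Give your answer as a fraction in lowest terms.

ABO cross AB × AO → offspring phenotypes: 1/2 A, 1/4 B, 1/4 AB.
Rh cross -/- × -/- → 1 Rh-.
Independent loci: P(type AB, Rh-negative) = 1/4 × 1 = 1/4.

1/4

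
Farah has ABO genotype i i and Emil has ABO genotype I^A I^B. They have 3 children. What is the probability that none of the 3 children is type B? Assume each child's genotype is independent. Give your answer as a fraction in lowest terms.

1/8

ABO cross i i × I^A I^B → 1/2 A, 1/2 B.
So P(type B) = 1/2 per child.
P(not type B) = 1/2 for one child; (1/2)^3 = 1/8.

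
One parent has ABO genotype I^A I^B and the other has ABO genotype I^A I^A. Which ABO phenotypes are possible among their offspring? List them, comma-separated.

Gametes from I^A I^B × I^A I^A give offspring ABO genotypes I^A I^A, I^A I^B, i.e. phenotypes A, AB.

A, AB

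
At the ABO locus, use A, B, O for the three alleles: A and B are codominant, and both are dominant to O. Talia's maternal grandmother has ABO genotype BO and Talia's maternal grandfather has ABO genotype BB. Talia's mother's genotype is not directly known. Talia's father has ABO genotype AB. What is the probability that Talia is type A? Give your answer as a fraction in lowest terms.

Talia's mother's ABO genotype from BO × BB: 1/2 BB, 1/2 BO.
Crossing each possibility with the father AB and summing P(type A): 1/2·0 + 1/2·1/4 = 1/8.

1/8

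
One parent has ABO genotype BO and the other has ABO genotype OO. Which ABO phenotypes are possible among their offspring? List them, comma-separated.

O, B

Gametes from BO × OO give offspring ABO genotypes BO, OO, i.e. phenotypes O, B.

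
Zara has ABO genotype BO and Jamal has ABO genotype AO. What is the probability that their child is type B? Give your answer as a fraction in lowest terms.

1/4

ABO cross BO × AO → offspring phenotypes: 1/4 O, 1/4 A, 1/4 B, 1/4 AB.
So P(type B) = 1/4.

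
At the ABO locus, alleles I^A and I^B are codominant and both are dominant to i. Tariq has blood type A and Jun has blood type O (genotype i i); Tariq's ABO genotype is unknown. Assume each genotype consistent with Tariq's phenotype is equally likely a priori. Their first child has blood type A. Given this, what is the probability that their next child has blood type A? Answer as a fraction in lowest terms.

5/6

Possible genotypes: Tariq ∈ {I^A I^A, I^A i}; Jun ∈ {i i}.
Weight each parental genotype pair by prior × P(type-A child):
  I^A I^A × i i: posterior weight 2/3; P(next child type A) = 1.
  I^A i × i i: posterior weight 1/3; P(next child type A) = 1/2.
Weighted sum = 5/6.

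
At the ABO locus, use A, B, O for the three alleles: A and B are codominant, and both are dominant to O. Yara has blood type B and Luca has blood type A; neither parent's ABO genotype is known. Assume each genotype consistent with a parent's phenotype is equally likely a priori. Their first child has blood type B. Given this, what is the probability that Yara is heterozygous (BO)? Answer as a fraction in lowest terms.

1/3

Possible genotypes: Yara ∈ {BB, BO}; Luca ∈ {AA, AO}.
Weight each parental genotype pair by prior × P(type-B child):
  BB × AO: posterior weight 2/3.
  BO × AO: posterior weight 1/3.
Sum the posterior weight over pairs where Yara is BO: 1/3.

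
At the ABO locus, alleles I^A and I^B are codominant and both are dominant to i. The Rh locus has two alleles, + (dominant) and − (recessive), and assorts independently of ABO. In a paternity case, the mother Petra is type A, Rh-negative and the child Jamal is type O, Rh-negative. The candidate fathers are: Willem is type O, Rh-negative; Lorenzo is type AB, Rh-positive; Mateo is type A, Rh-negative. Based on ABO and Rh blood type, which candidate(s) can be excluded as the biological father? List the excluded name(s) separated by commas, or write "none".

Lorenzo

A candidate is excluded only if no genotype consistent with his phenotype could produce a type O, Rh-negative child with a type A, Rh-negative mother.
Lorenzo (type AB, Rh+): no genotype consistent with that phenotype can produce a type-O Rh- child with a type-A mother.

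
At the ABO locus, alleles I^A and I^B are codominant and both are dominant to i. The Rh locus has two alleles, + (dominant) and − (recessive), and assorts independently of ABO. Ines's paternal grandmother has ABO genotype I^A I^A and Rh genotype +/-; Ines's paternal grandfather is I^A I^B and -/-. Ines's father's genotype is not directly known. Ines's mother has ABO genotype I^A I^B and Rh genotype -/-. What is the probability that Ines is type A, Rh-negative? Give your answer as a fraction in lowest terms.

9/32

Ines's father's ABO genotype from I^A I^A × I^A I^B: 1/2 I^A I^A, 1/2 I^A I^B.
Crossing each possibility with the mother I^A I^B and summing P(type A): 1/2·1/2 + 1/2·1/4 = 3/8.
Similarly for Rh via the father's Rh distribution: P(Rh-) = 3/4.
Independent loci: 3/8 × 3/4 = 9/32.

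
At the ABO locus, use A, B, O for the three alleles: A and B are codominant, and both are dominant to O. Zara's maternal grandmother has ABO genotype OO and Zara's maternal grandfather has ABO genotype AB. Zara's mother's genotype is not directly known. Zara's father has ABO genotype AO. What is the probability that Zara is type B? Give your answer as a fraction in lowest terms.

1/8

Zara's mother's ABO genotype from OO × AB: 1/2 AO, 1/2 BO.
Crossing each possibility with the father AO and summing P(type B): 1/2·0 + 1/2·1/4 = 1/8.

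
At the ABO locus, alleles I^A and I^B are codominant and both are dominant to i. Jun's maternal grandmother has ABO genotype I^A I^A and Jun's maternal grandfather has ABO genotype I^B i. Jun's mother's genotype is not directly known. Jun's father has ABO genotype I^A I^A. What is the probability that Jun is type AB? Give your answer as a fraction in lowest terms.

1/4

Jun's mother's ABO genotype from I^A I^A × I^B i: 1/2 I^A I^B, 1/2 I^A i.
Crossing each possibility with the father I^A I^A and summing P(type AB): 1/2·1/2 + 1/2·0 = 1/4.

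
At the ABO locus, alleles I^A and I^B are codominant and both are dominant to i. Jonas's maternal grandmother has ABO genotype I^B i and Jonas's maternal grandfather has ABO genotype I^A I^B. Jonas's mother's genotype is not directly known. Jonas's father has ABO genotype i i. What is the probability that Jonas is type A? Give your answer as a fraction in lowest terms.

Jonas's mother's ABO genotype from I^B i × I^A I^B: 1/4 I^A I^B, 1/4 I^A i, 1/4 I^B I^B, 1/4 I^B i.
Crossing each possibility with the father i i and summing P(type A): 1/4·1/2 + 1/4·1/2 + 1/4·0 + 1/4·0 = 1/4.

1/4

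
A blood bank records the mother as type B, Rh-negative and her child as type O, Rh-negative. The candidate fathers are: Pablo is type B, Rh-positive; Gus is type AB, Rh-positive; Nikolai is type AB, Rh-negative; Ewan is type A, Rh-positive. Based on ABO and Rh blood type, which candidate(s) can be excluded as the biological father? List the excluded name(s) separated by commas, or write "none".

Gus, Nikolai

A candidate is excluded only if no genotype consistent with his phenotype could produce a type O, Rh-negative child with a type B, Rh-negative mother.
Gus (type AB, Rh+): no genotype consistent with that phenotype can produce a type-O Rh- child with a type-B mother.
Nikolai (type AB, Rh-): no genotype consistent with that phenotype can produce a type-O Rh- child with a type-B mother.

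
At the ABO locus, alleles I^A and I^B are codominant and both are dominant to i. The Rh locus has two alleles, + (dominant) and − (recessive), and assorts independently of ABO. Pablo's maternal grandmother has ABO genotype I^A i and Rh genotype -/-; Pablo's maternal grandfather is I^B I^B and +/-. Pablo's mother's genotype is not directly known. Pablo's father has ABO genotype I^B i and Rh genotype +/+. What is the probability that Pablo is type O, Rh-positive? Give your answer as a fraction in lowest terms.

Pablo's mother's ABO genotype from I^A i × I^B I^B: 1/2 I^A I^B, 1/2 I^B i.
Crossing each possibility with the father I^B i and summing P(type O): 1/2·0 + 1/2·1/4 = 1/8.
Similarly for Rh via the mother's Rh distribution: P(Rh+) = 1.
Independent loci: 1/8 × 1 = 1/8.

1/8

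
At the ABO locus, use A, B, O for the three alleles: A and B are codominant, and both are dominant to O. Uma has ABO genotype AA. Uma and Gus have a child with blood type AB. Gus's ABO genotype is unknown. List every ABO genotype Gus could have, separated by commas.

AB, BB, BO

For each candidate genotype of Gus, check whether crossing it with AA can produce every observed child phenotype.
  AA → possible child types {A} ✗
  AB → possible child types {A, AB} ✓
  AO → possible child types {A} ✗
  BB → possible child types {AB} ✓
  BO → possible child types {A, AB} ✓
  OO → possible child types {A} ✗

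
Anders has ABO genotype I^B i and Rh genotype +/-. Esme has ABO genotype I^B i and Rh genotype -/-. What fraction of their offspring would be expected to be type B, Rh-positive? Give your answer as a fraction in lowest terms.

3/8

ABO cross I^B i × I^B i → offspring phenotypes: 1/4 O, 3/4 B.
Rh cross +/- × -/- → 1/2 Rh+, 1/2 Rh-.
Independent loci: P(type B, Rh-positive) = 3/4 × 1/2 = 3/8.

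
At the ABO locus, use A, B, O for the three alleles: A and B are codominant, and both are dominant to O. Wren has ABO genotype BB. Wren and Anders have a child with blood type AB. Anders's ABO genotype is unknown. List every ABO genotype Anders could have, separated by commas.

AA, AB, AO

For each candidate genotype of Anders, check whether crossing it with BB can produce every observed child phenotype.
  AA → possible child types {AB} ✓
  AB → possible child types {B, AB} ✓
  AO → possible child types {B, AB} ✓
  BB → possible child types {B} ✗
  BO → possible child types {B} ✗
  OO → possible child types {B} ✗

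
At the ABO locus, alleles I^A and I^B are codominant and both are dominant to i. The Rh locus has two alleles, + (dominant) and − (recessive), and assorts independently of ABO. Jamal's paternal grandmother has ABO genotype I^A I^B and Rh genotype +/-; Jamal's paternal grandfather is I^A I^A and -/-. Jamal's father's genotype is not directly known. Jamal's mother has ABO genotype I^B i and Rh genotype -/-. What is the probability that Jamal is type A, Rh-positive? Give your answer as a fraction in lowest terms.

3/32

Jamal's father's ABO genotype from I^A I^B × I^A I^A: 1/2 I^A I^A, 1/2 I^A I^B.
Crossing each possibility with the mother I^B i and summing P(type A): 1/2·1/2 + 1/2·1/4 = 3/8.
Similarly for Rh via the father's Rh distribution: P(Rh+) = 1/4.
Independent loci: 3/8 × 1/4 = 3/32.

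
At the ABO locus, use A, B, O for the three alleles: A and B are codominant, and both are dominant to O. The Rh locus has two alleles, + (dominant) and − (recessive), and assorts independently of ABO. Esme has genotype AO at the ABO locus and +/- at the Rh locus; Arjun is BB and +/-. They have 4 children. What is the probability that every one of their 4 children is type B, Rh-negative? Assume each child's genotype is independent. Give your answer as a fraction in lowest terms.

ABO cross AO × BB → 1/2 B, 1/2 AB.
Rh cross +/- × +/- → 3/4 Rh+, 1/4 Rh-; so P(type B, Rh-negative) = 1/2 × 1/4 = 1/8 per child.
All 4 independent: (1/8)^4 = 1/4096.

1/4096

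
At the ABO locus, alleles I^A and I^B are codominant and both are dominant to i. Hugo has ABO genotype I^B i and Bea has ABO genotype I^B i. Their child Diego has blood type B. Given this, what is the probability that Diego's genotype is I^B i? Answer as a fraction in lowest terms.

2/3

Cross I^B i × I^B i → 1/4 I^B I^B, 1/2 I^B i, 1/4 i i.
Type-B genotypes among offspring: I^B I^B (1/4), I^B i (1/2); total 3/4.
P(I^B i | type B) = (1/2) / (3/4) = 2/3.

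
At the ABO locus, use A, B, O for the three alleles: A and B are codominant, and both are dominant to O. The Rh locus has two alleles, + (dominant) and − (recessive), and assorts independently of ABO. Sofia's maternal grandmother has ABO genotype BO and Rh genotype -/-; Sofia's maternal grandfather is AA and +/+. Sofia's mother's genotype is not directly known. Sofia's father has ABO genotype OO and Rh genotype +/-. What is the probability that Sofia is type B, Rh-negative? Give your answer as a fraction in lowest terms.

1/16

Sofia's mother's ABO genotype from BO × AA: 1/2 AB, 1/2 AO.
Crossing each possibility with the father OO and summing P(type B): 1/2·1/2 + 1/2·0 = 1/4.
Similarly for Rh via the mother's Rh distribution: P(Rh-) = 1/4.
Independent loci: 1/4 × 1/4 = 1/16.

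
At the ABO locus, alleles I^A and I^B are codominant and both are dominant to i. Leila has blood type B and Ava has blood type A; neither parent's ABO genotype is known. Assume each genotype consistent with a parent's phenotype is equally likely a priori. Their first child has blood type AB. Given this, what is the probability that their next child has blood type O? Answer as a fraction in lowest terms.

Possible genotypes: Leila ∈ {I^B I^B, I^B i}; Ava ∈ {I^A I^A, I^A i}.
Weight each parental genotype pair by prior × P(type-AB child):
  I^B I^B × I^A I^A: posterior weight 4/9; P(next child type O) = 0.
  I^B I^B × I^A i: posterior weight 2/9; P(next child type O) = 0.
  I^B i × I^A I^A: posterior weight 2/9; P(next child type O) = 0.
  I^B i × I^A i: posterior weight 1/9; P(next child type O) = 1/4.
Weighted sum = 1/36.

1/36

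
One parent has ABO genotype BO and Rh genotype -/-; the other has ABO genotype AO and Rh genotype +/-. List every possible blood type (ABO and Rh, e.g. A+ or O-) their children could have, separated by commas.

Gametes from BO × AO give offspring ABO genotypes AB, AO, BO, OO, i.e. phenotypes O, A, B, AB.
Rh cross -/- × +/- → phenotypes Rh+, Rh-.
Combining independently: O+, O-, A+, A-, B+, B-, AB+, AB-.

O+, O-, A+, A-, B+, B-, AB+, AB-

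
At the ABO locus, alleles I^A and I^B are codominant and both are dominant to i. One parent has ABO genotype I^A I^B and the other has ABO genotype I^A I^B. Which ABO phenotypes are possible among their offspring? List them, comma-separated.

A, B, AB

Gametes from I^A I^B × I^A I^B give offspring ABO genotypes I^A I^A, I^A I^B, I^B I^B, i.e. phenotypes A, B, AB.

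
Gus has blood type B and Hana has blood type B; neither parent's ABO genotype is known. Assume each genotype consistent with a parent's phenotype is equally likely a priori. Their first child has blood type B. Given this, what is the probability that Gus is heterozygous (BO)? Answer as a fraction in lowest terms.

Possible genotypes: Gus ∈ {BB, BO}; Hana ∈ {BB, BO}.
Weight each parental genotype pair by prior × P(type-B child):
  BB × BB: posterior weight 4/15.
  BB × BO: posterior weight 4/15.
  BO × BB: posterior weight 4/15.
  BO × BO: posterior weight 1/5.
Sum the posterior weight over pairs where Gus is BO: 7/15.

7/15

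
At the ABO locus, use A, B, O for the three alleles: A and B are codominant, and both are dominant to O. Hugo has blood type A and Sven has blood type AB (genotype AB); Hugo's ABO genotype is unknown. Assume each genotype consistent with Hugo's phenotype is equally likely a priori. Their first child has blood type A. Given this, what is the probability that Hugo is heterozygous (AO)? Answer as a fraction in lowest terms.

1/2

Possible genotypes: Hugo ∈ {AA, AO}; Sven ∈ {AB}.
Weight each parental genotype pair by prior × P(type-A child):
  AA × AB: posterior weight 1/2.
  AO × AB: posterior weight 1/2.
Sum the posterior weight over pairs where Hugo is AO: 1/2.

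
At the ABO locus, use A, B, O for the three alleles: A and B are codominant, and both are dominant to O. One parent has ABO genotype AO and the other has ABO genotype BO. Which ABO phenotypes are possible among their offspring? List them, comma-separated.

O, A, B, AB

Gametes from AO × BO give offspring ABO genotypes AB, AO, BO, OO, i.e. phenotypes O, A, B, AB.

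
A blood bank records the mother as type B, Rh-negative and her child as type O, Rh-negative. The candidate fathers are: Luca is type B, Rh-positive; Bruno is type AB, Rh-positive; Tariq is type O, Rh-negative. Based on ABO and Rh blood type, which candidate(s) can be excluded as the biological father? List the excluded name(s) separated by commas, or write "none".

Bruno

A candidate is excluded only if no genotype consistent with his phenotype could produce a type O, Rh-negative child with a type B, Rh-negative mother.
Bruno (type AB, Rh+): no genotype consistent with that phenotype can produce a type-O Rh- child with a type-B mother.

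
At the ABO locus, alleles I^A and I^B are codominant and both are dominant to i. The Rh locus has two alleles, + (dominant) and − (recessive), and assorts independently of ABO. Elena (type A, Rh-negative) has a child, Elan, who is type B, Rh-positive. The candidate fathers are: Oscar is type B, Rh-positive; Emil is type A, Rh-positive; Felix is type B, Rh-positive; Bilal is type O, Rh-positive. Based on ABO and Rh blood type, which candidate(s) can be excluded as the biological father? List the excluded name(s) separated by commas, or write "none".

Emil, Bilal

A candidate is excluded only if no genotype consistent with his phenotype could produce a type B, Rh-positive child with a type A, Rh-negative mother.
Emil (type A, Rh+): no genotype consistent with that phenotype can produce a type-B Rh+ child with a type-A mother.
Bilal (type O, Rh+): no genotype consistent with that phenotype can produce a type-B Rh+ child with a type-A mother.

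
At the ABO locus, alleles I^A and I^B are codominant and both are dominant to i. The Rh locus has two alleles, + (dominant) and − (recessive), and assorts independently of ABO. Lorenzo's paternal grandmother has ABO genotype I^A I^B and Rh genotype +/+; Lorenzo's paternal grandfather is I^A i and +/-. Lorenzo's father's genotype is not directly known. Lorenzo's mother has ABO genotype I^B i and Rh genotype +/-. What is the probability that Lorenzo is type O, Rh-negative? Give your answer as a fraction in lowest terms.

Lorenzo's father's ABO genotype from I^A I^B × I^A i: 1/4 I^A I^A, 1/4 I^A I^B, 1/4 I^A i, 1/4 I^B i.
Crossing each possibility with the mother I^B i and summing P(type O): 1/4·0 + 1/4·0 + 1/4·1/4 + 1/4·1/4 = 1/8.
Similarly for Rh via the father's Rh distribution: P(Rh-) = 1/8.
Independent loci: 1/8 × 1/8 = 1/64.

1/64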